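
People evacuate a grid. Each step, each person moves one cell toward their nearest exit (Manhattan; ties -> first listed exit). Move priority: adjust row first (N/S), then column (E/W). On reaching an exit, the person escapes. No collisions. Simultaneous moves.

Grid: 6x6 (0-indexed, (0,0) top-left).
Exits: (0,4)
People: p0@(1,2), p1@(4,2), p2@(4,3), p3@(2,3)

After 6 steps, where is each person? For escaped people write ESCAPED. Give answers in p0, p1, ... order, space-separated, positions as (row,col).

Step 1: p0:(1,2)->(0,2) | p1:(4,2)->(3,2) | p2:(4,3)->(3,3) | p3:(2,3)->(1,3)
Step 2: p0:(0,2)->(0,3) | p1:(3,2)->(2,2) | p2:(3,3)->(2,3) | p3:(1,3)->(0,3)
Step 3: p0:(0,3)->(0,4)->EXIT | p1:(2,2)->(1,2) | p2:(2,3)->(1,3) | p3:(0,3)->(0,4)->EXIT
Step 4: p0:escaped | p1:(1,2)->(0,2) | p2:(1,3)->(0,3) | p3:escaped
Step 5: p0:escaped | p1:(0,2)->(0,3) | p2:(0,3)->(0,4)->EXIT | p3:escaped
Step 6: p0:escaped | p1:(0,3)->(0,4)->EXIT | p2:escaped | p3:escaped

ESCAPED ESCAPED ESCAPED ESCAPED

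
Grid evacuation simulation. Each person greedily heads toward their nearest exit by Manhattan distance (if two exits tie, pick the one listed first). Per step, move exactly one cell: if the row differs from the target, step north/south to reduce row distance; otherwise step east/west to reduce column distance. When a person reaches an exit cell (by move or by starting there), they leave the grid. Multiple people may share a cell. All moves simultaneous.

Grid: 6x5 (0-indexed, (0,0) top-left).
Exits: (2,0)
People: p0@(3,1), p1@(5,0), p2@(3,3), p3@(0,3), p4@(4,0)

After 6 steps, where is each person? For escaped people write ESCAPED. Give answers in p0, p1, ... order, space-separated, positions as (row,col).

Step 1: p0:(3,1)->(2,1) | p1:(5,0)->(4,0) | p2:(3,3)->(2,3) | p3:(0,3)->(1,3) | p4:(4,0)->(3,0)
Step 2: p0:(2,1)->(2,0)->EXIT | p1:(4,0)->(3,0) | p2:(2,3)->(2,2) | p3:(1,3)->(2,3) | p4:(3,0)->(2,0)->EXIT
Step 3: p0:escaped | p1:(3,0)->(2,0)->EXIT | p2:(2,2)->(2,1) | p3:(2,3)->(2,2) | p4:escaped
Step 4: p0:escaped | p1:escaped | p2:(2,1)->(2,0)->EXIT | p3:(2,2)->(2,1) | p4:escaped
Step 5: p0:escaped | p1:escaped | p2:escaped | p3:(2,1)->(2,0)->EXIT | p4:escaped

ESCAPED ESCAPED ESCAPED ESCAPED ESCAPED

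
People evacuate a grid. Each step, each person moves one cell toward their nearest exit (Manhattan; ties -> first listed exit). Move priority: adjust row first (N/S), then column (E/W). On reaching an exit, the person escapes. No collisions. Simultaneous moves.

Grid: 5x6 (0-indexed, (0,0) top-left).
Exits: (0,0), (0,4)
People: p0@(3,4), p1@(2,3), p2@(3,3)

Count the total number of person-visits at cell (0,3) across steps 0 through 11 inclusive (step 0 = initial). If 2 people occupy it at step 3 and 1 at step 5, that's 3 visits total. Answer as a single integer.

Step 0: p0@(3,4) p1@(2,3) p2@(3,3) -> at (0,3): 0 [-], cum=0
Step 1: p0@(2,4) p1@(1,3) p2@(2,3) -> at (0,3): 0 [-], cum=0
Step 2: p0@(1,4) p1@(0,3) p2@(1,3) -> at (0,3): 1 [p1], cum=1
Step 3: p0@ESC p1@ESC p2@(0,3) -> at (0,3): 1 [p2], cum=2
Step 4: p0@ESC p1@ESC p2@ESC -> at (0,3): 0 [-], cum=2
Total visits = 2

Answer: 2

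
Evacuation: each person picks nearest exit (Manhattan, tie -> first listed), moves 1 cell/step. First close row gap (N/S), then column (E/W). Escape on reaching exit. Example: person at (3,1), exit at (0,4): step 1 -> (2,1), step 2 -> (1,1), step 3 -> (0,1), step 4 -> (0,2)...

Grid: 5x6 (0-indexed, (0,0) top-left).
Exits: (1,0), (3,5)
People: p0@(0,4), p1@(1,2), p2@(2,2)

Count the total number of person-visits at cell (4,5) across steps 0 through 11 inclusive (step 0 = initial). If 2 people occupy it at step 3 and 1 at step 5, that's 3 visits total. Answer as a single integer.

Step 0: p0@(0,4) p1@(1,2) p2@(2,2) -> at (4,5): 0 [-], cum=0
Step 1: p0@(1,4) p1@(1,1) p2@(1,2) -> at (4,5): 0 [-], cum=0
Step 2: p0@(2,4) p1@ESC p2@(1,1) -> at (4,5): 0 [-], cum=0
Step 3: p0@(3,4) p1@ESC p2@ESC -> at (4,5): 0 [-], cum=0
Step 4: p0@ESC p1@ESC p2@ESC -> at (4,5): 0 [-], cum=0
Total visits = 0

Answer: 0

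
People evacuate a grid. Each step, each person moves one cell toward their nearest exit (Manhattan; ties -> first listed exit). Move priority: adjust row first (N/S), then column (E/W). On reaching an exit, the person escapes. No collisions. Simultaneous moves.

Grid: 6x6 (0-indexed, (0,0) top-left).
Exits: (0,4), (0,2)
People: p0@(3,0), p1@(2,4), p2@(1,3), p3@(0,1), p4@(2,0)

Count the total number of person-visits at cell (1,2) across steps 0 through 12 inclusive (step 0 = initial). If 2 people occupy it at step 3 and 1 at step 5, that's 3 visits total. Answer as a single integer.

Step 0: p0@(3,0) p1@(2,4) p2@(1,3) p3@(0,1) p4@(2,0) -> at (1,2): 0 [-], cum=0
Step 1: p0@(2,0) p1@(1,4) p2@(0,3) p3@ESC p4@(1,0) -> at (1,2): 0 [-], cum=0
Step 2: p0@(1,0) p1@ESC p2@ESC p3@ESC p4@(0,0) -> at (1,2): 0 [-], cum=0
Step 3: p0@(0,0) p1@ESC p2@ESC p3@ESC p4@(0,1) -> at (1,2): 0 [-], cum=0
Step 4: p0@(0,1) p1@ESC p2@ESC p3@ESC p4@ESC -> at (1,2): 0 [-], cum=0
Step 5: p0@ESC p1@ESC p2@ESC p3@ESC p4@ESC -> at (1,2): 0 [-], cum=0
Total visits = 0

Answer: 0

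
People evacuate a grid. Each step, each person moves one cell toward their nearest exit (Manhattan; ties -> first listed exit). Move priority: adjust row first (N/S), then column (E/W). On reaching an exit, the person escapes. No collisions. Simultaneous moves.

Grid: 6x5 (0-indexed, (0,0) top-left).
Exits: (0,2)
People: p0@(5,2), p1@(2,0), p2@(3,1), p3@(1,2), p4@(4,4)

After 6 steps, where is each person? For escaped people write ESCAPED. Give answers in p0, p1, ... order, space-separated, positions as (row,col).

Step 1: p0:(5,2)->(4,2) | p1:(2,0)->(1,0) | p2:(3,1)->(2,1) | p3:(1,2)->(0,2)->EXIT | p4:(4,4)->(3,4)
Step 2: p0:(4,2)->(3,2) | p1:(1,0)->(0,0) | p2:(2,1)->(1,1) | p3:escaped | p4:(3,4)->(2,4)
Step 3: p0:(3,2)->(2,2) | p1:(0,0)->(0,1) | p2:(1,1)->(0,1) | p3:escaped | p4:(2,4)->(1,4)
Step 4: p0:(2,2)->(1,2) | p1:(0,1)->(0,2)->EXIT | p2:(0,1)->(0,2)->EXIT | p3:escaped | p4:(1,4)->(0,4)
Step 5: p0:(1,2)->(0,2)->EXIT | p1:escaped | p2:escaped | p3:escaped | p4:(0,4)->(0,3)
Step 6: p0:escaped | p1:escaped | p2:escaped | p3:escaped | p4:(0,3)->(0,2)->EXIT

ESCAPED ESCAPED ESCAPED ESCAPED ESCAPED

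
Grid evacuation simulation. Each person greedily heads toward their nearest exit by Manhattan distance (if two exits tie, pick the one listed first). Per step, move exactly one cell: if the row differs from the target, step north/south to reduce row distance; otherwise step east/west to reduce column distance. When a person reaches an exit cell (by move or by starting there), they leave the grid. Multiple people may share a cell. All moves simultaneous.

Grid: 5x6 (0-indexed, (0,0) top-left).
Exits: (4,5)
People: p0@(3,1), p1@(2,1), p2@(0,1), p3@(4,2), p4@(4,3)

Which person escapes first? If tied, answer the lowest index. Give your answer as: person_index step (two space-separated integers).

Answer: 4 2

Derivation:
Step 1: p0:(3,1)->(4,1) | p1:(2,1)->(3,1) | p2:(0,1)->(1,1) | p3:(4,2)->(4,3) | p4:(4,3)->(4,4)
Step 2: p0:(4,1)->(4,2) | p1:(3,1)->(4,1) | p2:(1,1)->(2,1) | p3:(4,3)->(4,4) | p4:(4,4)->(4,5)->EXIT
Step 3: p0:(4,2)->(4,3) | p1:(4,1)->(4,2) | p2:(2,1)->(3,1) | p3:(4,4)->(4,5)->EXIT | p4:escaped
Step 4: p0:(4,3)->(4,4) | p1:(4,2)->(4,3) | p2:(3,1)->(4,1) | p3:escaped | p4:escaped
Step 5: p0:(4,4)->(4,5)->EXIT | p1:(4,3)->(4,4) | p2:(4,1)->(4,2) | p3:escaped | p4:escaped
Step 6: p0:escaped | p1:(4,4)->(4,5)->EXIT | p2:(4,2)->(4,3) | p3:escaped | p4:escaped
Step 7: p0:escaped | p1:escaped | p2:(4,3)->(4,4) | p3:escaped | p4:escaped
Step 8: p0:escaped | p1:escaped | p2:(4,4)->(4,5)->EXIT | p3:escaped | p4:escaped
Exit steps: [5, 6, 8, 3, 2]
First to escape: p4 at step 2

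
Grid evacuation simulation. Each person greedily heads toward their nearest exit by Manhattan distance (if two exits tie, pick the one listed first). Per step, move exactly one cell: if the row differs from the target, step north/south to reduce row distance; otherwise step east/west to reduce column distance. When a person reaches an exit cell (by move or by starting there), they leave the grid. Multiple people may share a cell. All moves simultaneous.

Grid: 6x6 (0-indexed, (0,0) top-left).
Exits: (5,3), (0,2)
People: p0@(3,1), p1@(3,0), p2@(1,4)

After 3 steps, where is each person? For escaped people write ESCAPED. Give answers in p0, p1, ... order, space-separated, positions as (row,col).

Step 1: p0:(3,1)->(4,1) | p1:(3,0)->(4,0) | p2:(1,4)->(0,4)
Step 2: p0:(4,1)->(5,1) | p1:(4,0)->(5,0) | p2:(0,4)->(0,3)
Step 3: p0:(5,1)->(5,2) | p1:(5,0)->(5,1) | p2:(0,3)->(0,2)->EXIT

(5,2) (5,1) ESCAPED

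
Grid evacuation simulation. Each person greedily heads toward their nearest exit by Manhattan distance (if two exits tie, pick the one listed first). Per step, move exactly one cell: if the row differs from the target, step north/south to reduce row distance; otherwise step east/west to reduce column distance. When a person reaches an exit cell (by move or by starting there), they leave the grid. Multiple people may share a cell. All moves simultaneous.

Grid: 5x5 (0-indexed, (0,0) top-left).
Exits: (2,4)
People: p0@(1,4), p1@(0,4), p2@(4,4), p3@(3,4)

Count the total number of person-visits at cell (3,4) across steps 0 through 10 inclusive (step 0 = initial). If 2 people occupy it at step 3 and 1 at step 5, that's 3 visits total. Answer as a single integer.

Answer: 2

Derivation:
Step 0: p0@(1,4) p1@(0,4) p2@(4,4) p3@(3,4) -> at (3,4): 1 [p3], cum=1
Step 1: p0@ESC p1@(1,4) p2@(3,4) p3@ESC -> at (3,4): 1 [p2], cum=2
Step 2: p0@ESC p1@ESC p2@ESC p3@ESC -> at (3,4): 0 [-], cum=2
Total visits = 2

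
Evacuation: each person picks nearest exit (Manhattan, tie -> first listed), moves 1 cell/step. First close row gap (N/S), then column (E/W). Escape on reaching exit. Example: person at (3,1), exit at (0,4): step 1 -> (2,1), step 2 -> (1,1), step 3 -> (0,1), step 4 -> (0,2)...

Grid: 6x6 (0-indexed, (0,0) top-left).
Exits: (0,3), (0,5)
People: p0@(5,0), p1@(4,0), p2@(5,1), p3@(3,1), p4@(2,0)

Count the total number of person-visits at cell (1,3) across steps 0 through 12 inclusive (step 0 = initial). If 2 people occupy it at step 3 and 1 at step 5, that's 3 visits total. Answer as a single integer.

Answer: 0

Derivation:
Step 0: p0@(5,0) p1@(4,0) p2@(5,1) p3@(3,1) p4@(2,0) -> at (1,3): 0 [-], cum=0
Step 1: p0@(4,0) p1@(3,0) p2@(4,1) p3@(2,1) p4@(1,0) -> at (1,3): 0 [-], cum=0
Step 2: p0@(3,0) p1@(2,0) p2@(3,1) p3@(1,1) p4@(0,0) -> at (1,3): 0 [-], cum=0
Step 3: p0@(2,0) p1@(1,0) p2@(2,1) p3@(0,1) p4@(0,1) -> at (1,3): 0 [-], cum=0
Step 4: p0@(1,0) p1@(0,0) p2@(1,1) p3@(0,2) p4@(0,2) -> at (1,3): 0 [-], cum=0
Step 5: p0@(0,0) p1@(0,1) p2@(0,1) p3@ESC p4@ESC -> at (1,3): 0 [-], cum=0
Step 6: p0@(0,1) p1@(0,2) p2@(0,2) p3@ESC p4@ESC -> at (1,3): 0 [-], cum=0
Step 7: p0@(0,2) p1@ESC p2@ESC p3@ESC p4@ESC -> at (1,3): 0 [-], cum=0
Step 8: p0@ESC p1@ESC p2@ESC p3@ESC p4@ESC -> at (1,3): 0 [-], cum=0
Total visits = 0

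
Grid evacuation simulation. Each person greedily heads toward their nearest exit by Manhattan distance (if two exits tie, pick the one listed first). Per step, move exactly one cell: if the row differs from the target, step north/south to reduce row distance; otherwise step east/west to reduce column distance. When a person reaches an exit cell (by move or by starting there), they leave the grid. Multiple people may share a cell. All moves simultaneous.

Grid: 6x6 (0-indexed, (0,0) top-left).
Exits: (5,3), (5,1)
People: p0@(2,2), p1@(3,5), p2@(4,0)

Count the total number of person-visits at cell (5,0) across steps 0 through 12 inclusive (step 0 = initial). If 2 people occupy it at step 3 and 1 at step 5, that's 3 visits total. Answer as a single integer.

Step 0: p0@(2,2) p1@(3,5) p2@(4,0) -> at (5,0): 0 [-], cum=0
Step 1: p0@(3,2) p1@(4,5) p2@(5,0) -> at (5,0): 1 [p2], cum=1
Step 2: p0@(4,2) p1@(5,5) p2@ESC -> at (5,0): 0 [-], cum=1
Step 3: p0@(5,2) p1@(5,4) p2@ESC -> at (5,0): 0 [-], cum=1
Step 4: p0@ESC p1@ESC p2@ESC -> at (5,0): 0 [-], cum=1
Total visits = 1

Answer: 1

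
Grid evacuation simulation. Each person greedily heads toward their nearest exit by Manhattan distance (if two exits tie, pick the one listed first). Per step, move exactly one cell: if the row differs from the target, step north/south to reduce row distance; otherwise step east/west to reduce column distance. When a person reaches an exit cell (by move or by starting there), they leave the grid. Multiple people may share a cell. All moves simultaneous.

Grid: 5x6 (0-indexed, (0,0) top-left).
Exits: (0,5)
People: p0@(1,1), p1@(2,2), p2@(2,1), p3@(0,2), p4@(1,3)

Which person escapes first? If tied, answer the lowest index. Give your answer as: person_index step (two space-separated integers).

Answer: 3 3

Derivation:
Step 1: p0:(1,1)->(0,1) | p1:(2,2)->(1,2) | p2:(2,1)->(1,1) | p3:(0,2)->(0,3) | p4:(1,3)->(0,3)
Step 2: p0:(0,1)->(0,2) | p1:(1,2)->(0,2) | p2:(1,1)->(0,1) | p3:(0,3)->(0,4) | p4:(0,3)->(0,4)
Step 3: p0:(0,2)->(0,3) | p1:(0,2)->(0,3) | p2:(0,1)->(0,2) | p3:(0,4)->(0,5)->EXIT | p4:(0,4)->(0,5)->EXIT
Step 4: p0:(0,3)->(0,4) | p1:(0,3)->(0,4) | p2:(0,2)->(0,3) | p3:escaped | p4:escaped
Step 5: p0:(0,4)->(0,5)->EXIT | p1:(0,4)->(0,5)->EXIT | p2:(0,3)->(0,4) | p3:escaped | p4:escaped
Step 6: p0:escaped | p1:escaped | p2:(0,4)->(0,5)->EXIT | p3:escaped | p4:escaped
Exit steps: [5, 5, 6, 3, 3]
First to escape: p3 at step 3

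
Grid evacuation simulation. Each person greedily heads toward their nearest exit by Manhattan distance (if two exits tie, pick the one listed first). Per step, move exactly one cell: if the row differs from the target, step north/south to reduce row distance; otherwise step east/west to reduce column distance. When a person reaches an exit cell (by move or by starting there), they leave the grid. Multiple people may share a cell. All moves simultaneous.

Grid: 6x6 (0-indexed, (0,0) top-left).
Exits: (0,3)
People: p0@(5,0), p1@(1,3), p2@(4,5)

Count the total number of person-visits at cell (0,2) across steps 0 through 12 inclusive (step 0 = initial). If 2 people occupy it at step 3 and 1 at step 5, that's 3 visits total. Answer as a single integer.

Answer: 1

Derivation:
Step 0: p0@(5,0) p1@(1,3) p2@(4,5) -> at (0,2): 0 [-], cum=0
Step 1: p0@(4,0) p1@ESC p2@(3,5) -> at (0,2): 0 [-], cum=0
Step 2: p0@(3,0) p1@ESC p2@(2,5) -> at (0,2): 0 [-], cum=0
Step 3: p0@(2,0) p1@ESC p2@(1,5) -> at (0,2): 0 [-], cum=0
Step 4: p0@(1,0) p1@ESC p2@(0,5) -> at (0,2): 0 [-], cum=0
Step 5: p0@(0,0) p1@ESC p2@(0,4) -> at (0,2): 0 [-], cum=0
Step 6: p0@(0,1) p1@ESC p2@ESC -> at (0,2): 0 [-], cum=0
Step 7: p0@(0,2) p1@ESC p2@ESC -> at (0,2): 1 [p0], cum=1
Step 8: p0@ESC p1@ESC p2@ESC -> at (0,2): 0 [-], cum=1
Total visits = 1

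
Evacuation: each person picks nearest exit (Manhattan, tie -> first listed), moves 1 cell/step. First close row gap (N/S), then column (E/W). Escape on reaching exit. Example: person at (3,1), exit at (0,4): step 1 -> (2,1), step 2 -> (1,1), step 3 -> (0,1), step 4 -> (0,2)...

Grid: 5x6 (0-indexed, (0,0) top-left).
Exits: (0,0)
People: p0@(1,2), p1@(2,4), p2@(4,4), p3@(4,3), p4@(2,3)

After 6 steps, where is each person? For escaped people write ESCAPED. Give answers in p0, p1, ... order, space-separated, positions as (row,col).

Step 1: p0:(1,2)->(0,2) | p1:(2,4)->(1,4) | p2:(4,4)->(3,4) | p3:(4,3)->(3,3) | p4:(2,3)->(1,3)
Step 2: p0:(0,2)->(0,1) | p1:(1,4)->(0,4) | p2:(3,4)->(2,4) | p3:(3,3)->(2,3) | p4:(1,3)->(0,3)
Step 3: p0:(0,1)->(0,0)->EXIT | p1:(0,4)->(0,3) | p2:(2,4)->(1,4) | p3:(2,3)->(1,3) | p4:(0,3)->(0,2)
Step 4: p0:escaped | p1:(0,3)->(0,2) | p2:(1,4)->(0,4) | p3:(1,3)->(0,3) | p4:(0,2)->(0,1)
Step 5: p0:escaped | p1:(0,2)->(0,1) | p2:(0,4)->(0,3) | p3:(0,3)->(0,2) | p4:(0,1)->(0,0)->EXIT
Step 6: p0:escaped | p1:(0,1)->(0,0)->EXIT | p2:(0,3)->(0,2) | p3:(0,2)->(0,1) | p4:escaped

ESCAPED ESCAPED (0,2) (0,1) ESCAPED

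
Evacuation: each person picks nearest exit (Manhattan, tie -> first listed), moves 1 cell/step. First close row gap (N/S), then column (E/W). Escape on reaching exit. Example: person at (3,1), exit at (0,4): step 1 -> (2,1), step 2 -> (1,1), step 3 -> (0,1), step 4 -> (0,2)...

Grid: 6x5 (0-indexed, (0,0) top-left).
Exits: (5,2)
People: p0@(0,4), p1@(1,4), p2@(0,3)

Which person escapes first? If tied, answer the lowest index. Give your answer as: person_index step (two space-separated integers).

Step 1: p0:(0,4)->(1,4) | p1:(1,4)->(2,4) | p2:(0,3)->(1,3)
Step 2: p0:(1,4)->(2,4) | p1:(2,4)->(3,4) | p2:(1,3)->(2,3)
Step 3: p0:(2,4)->(3,4) | p1:(3,4)->(4,4) | p2:(2,3)->(3,3)
Step 4: p0:(3,4)->(4,4) | p1:(4,4)->(5,4) | p2:(3,3)->(4,3)
Step 5: p0:(4,4)->(5,4) | p1:(5,4)->(5,3) | p2:(4,3)->(5,3)
Step 6: p0:(5,4)->(5,3) | p1:(5,3)->(5,2)->EXIT | p2:(5,3)->(5,2)->EXIT
Step 7: p0:(5,3)->(5,2)->EXIT | p1:escaped | p2:escaped
Exit steps: [7, 6, 6]
First to escape: p1 at step 6

Answer: 1 6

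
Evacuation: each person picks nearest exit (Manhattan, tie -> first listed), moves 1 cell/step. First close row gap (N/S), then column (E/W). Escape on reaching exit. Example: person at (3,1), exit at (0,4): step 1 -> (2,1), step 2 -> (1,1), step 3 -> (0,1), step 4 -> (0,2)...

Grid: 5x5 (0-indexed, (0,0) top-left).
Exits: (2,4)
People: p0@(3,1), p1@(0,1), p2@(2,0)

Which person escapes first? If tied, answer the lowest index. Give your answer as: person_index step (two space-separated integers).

Step 1: p0:(3,1)->(2,1) | p1:(0,1)->(1,1) | p2:(2,0)->(2,1)
Step 2: p0:(2,1)->(2,2) | p1:(1,1)->(2,1) | p2:(2,1)->(2,2)
Step 3: p0:(2,2)->(2,3) | p1:(2,1)->(2,2) | p2:(2,2)->(2,3)
Step 4: p0:(2,3)->(2,4)->EXIT | p1:(2,2)->(2,3) | p2:(2,3)->(2,4)->EXIT
Step 5: p0:escaped | p1:(2,3)->(2,4)->EXIT | p2:escaped
Exit steps: [4, 5, 4]
First to escape: p0 at step 4

Answer: 0 4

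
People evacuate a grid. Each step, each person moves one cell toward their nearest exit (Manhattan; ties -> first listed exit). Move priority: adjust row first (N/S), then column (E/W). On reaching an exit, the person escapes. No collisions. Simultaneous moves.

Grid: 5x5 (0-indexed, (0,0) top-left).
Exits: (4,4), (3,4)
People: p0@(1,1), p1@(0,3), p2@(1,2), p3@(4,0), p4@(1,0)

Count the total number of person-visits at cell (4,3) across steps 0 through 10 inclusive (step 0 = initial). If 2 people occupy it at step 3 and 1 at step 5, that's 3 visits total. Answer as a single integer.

Answer: 1

Derivation:
Step 0: p0@(1,1) p1@(0,3) p2@(1,2) p3@(4,0) p4@(1,0) -> at (4,3): 0 [-], cum=0
Step 1: p0@(2,1) p1@(1,3) p2@(2,2) p3@(4,1) p4@(2,0) -> at (4,3): 0 [-], cum=0
Step 2: p0@(3,1) p1@(2,3) p2@(3,2) p3@(4,2) p4@(3,0) -> at (4,3): 0 [-], cum=0
Step 3: p0@(3,2) p1@(3,3) p2@(3,3) p3@(4,3) p4@(3,1) -> at (4,3): 1 [p3], cum=1
Step 4: p0@(3,3) p1@ESC p2@ESC p3@ESC p4@(3,2) -> at (4,3): 0 [-], cum=1
Step 5: p0@ESC p1@ESC p2@ESC p3@ESC p4@(3,3) -> at (4,3): 0 [-], cum=1
Step 6: p0@ESC p1@ESC p2@ESC p3@ESC p4@ESC -> at (4,3): 0 [-], cum=1
Total visits = 1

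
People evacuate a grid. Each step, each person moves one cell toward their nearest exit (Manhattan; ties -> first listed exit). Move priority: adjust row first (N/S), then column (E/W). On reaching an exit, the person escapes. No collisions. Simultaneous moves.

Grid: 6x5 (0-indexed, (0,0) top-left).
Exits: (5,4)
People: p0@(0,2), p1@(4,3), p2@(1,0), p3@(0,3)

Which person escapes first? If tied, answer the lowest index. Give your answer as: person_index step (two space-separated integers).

Answer: 1 2

Derivation:
Step 1: p0:(0,2)->(1,2) | p1:(4,3)->(5,3) | p2:(1,0)->(2,0) | p3:(0,3)->(1,3)
Step 2: p0:(1,2)->(2,2) | p1:(5,3)->(5,4)->EXIT | p2:(2,0)->(3,0) | p3:(1,3)->(2,3)
Step 3: p0:(2,2)->(3,2) | p1:escaped | p2:(3,0)->(4,0) | p3:(2,3)->(3,3)
Step 4: p0:(3,2)->(4,2) | p1:escaped | p2:(4,0)->(5,0) | p3:(3,3)->(4,3)
Step 5: p0:(4,2)->(5,2) | p1:escaped | p2:(5,0)->(5,1) | p3:(4,3)->(5,3)
Step 6: p0:(5,2)->(5,3) | p1:escaped | p2:(5,1)->(5,2) | p3:(5,3)->(5,4)->EXIT
Step 7: p0:(5,3)->(5,4)->EXIT | p1:escaped | p2:(5,2)->(5,3) | p3:escaped
Step 8: p0:escaped | p1:escaped | p2:(5,3)->(5,4)->EXIT | p3:escaped
Exit steps: [7, 2, 8, 6]
First to escape: p1 at step 2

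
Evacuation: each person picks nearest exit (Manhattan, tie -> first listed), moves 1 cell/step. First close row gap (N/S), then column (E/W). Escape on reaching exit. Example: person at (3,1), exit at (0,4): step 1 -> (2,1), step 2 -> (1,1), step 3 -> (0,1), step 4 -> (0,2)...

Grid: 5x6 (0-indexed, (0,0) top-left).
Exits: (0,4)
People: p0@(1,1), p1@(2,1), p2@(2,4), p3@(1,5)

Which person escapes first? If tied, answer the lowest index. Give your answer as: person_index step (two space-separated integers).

Answer: 2 2

Derivation:
Step 1: p0:(1,1)->(0,1) | p1:(2,1)->(1,1) | p2:(2,4)->(1,4) | p3:(1,5)->(0,5)
Step 2: p0:(0,1)->(0,2) | p1:(1,1)->(0,1) | p2:(1,4)->(0,4)->EXIT | p3:(0,5)->(0,4)->EXIT
Step 3: p0:(0,2)->(0,3) | p1:(0,1)->(0,2) | p2:escaped | p3:escaped
Step 4: p0:(0,3)->(0,4)->EXIT | p1:(0,2)->(0,3) | p2:escaped | p3:escaped
Step 5: p0:escaped | p1:(0,3)->(0,4)->EXIT | p2:escaped | p3:escaped
Exit steps: [4, 5, 2, 2]
First to escape: p2 at step 2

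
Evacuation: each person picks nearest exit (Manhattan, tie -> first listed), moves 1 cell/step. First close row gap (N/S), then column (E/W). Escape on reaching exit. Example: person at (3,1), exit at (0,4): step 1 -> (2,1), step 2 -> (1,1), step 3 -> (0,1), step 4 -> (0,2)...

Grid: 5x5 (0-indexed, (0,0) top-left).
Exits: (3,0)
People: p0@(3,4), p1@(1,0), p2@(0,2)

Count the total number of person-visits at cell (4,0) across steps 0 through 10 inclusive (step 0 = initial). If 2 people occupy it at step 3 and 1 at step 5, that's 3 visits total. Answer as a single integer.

Answer: 0

Derivation:
Step 0: p0@(3,4) p1@(1,0) p2@(0,2) -> at (4,0): 0 [-], cum=0
Step 1: p0@(3,3) p1@(2,0) p2@(1,2) -> at (4,0): 0 [-], cum=0
Step 2: p0@(3,2) p1@ESC p2@(2,2) -> at (4,0): 0 [-], cum=0
Step 3: p0@(3,1) p1@ESC p2@(3,2) -> at (4,0): 0 [-], cum=0
Step 4: p0@ESC p1@ESC p2@(3,1) -> at (4,0): 0 [-], cum=0
Step 5: p0@ESC p1@ESC p2@ESC -> at (4,0): 0 [-], cum=0
Total visits = 0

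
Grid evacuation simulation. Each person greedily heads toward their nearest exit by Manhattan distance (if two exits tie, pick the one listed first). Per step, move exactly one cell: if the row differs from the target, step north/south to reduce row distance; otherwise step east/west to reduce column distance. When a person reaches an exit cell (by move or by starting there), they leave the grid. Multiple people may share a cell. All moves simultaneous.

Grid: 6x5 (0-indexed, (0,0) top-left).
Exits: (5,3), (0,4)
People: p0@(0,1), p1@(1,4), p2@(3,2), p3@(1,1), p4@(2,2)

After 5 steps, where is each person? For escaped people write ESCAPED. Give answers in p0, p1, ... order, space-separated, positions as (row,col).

Step 1: p0:(0,1)->(0,2) | p1:(1,4)->(0,4)->EXIT | p2:(3,2)->(4,2) | p3:(1,1)->(0,1) | p4:(2,2)->(3,2)
Step 2: p0:(0,2)->(0,3) | p1:escaped | p2:(4,2)->(5,2) | p3:(0,1)->(0,2) | p4:(3,2)->(4,2)
Step 3: p0:(0,3)->(0,4)->EXIT | p1:escaped | p2:(5,2)->(5,3)->EXIT | p3:(0,2)->(0,3) | p4:(4,2)->(5,2)
Step 4: p0:escaped | p1:escaped | p2:escaped | p3:(0,3)->(0,4)->EXIT | p4:(5,2)->(5,3)->EXIT

ESCAPED ESCAPED ESCAPED ESCAPED ESCAPED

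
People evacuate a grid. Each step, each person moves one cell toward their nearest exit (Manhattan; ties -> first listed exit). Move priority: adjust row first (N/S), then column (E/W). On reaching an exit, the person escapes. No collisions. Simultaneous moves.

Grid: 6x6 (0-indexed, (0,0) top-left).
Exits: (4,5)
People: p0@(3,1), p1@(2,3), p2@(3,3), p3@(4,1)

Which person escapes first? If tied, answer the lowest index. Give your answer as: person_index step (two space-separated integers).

Answer: 2 3

Derivation:
Step 1: p0:(3,1)->(4,1) | p1:(2,3)->(3,3) | p2:(3,3)->(4,3) | p3:(4,1)->(4,2)
Step 2: p0:(4,1)->(4,2) | p1:(3,3)->(4,3) | p2:(4,3)->(4,4) | p3:(4,2)->(4,3)
Step 3: p0:(4,2)->(4,3) | p1:(4,3)->(4,4) | p2:(4,4)->(4,5)->EXIT | p3:(4,3)->(4,4)
Step 4: p0:(4,3)->(4,4) | p1:(4,4)->(4,5)->EXIT | p2:escaped | p3:(4,4)->(4,5)->EXIT
Step 5: p0:(4,4)->(4,5)->EXIT | p1:escaped | p2:escaped | p3:escaped
Exit steps: [5, 4, 3, 4]
First to escape: p2 at step 3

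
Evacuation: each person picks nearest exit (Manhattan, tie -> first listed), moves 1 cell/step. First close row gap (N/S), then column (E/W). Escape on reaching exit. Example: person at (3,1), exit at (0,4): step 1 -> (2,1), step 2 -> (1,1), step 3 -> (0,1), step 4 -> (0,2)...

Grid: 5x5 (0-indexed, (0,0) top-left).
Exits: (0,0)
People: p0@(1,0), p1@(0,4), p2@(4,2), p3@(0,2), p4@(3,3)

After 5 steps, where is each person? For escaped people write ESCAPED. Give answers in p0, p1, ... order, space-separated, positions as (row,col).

Step 1: p0:(1,0)->(0,0)->EXIT | p1:(0,4)->(0,3) | p2:(4,2)->(3,2) | p3:(0,2)->(0,1) | p4:(3,3)->(2,3)
Step 2: p0:escaped | p1:(0,3)->(0,2) | p2:(3,2)->(2,2) | p3:(0,1)->(0,0)->EXIT | p4:(2,3)->(1,3)
Step 3: p0:escaped | p1:(0,2)->(0,1) | p2:(2,2)->(1,2) | p3:escaped | p4:(1,3)->(0,3)
Step 4: p0:escaped | p1:(0,1)->(0,0)->EXIT | p2:(1,2)->(0,2) | p3:escaped | p4:(0,3)->(0,2)
Step 5: p0:escaped | p1:escaped | p2:(0,2)->(0,1) | p3:escaped | p4:(0,2)->(0,1)

ESCAPED ESCAPED (0,1) ESCAPED (0,1)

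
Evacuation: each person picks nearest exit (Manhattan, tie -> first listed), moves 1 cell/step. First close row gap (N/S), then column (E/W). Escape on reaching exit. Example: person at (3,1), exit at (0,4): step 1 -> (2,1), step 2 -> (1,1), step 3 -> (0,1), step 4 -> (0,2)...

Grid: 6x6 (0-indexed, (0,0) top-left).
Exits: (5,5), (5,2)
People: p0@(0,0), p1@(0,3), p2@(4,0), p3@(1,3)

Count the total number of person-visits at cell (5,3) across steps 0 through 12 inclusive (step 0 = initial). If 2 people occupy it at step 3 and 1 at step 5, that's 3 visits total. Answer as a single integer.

Step 0: p0@(0,0) p1@(0,3) p2@(4,0) p3@(1,3) -> at (5,3): 0 [-], cum=0
Step 1: p0@(1,0) p1@(1,3) p2@(5,0) p3@(2,3) -> at (5,3): 0 [-], cum=0
Step 2: p0@(2,0) p1@(2,3) p2@(5,1) p3@(3,3) -> at (5,3): 0 [-], cum=0
Step 3: p0@(3,0) p1@(3,3) p2@ESC p3@(4,3) -> at (5,3): 0 [-], cum=0
Step 4: p0@(4,0) p1@(4,3) p2@ESC p3@(5,3) -> at (5,3): 1 [p3], cum=1
Step 5: p0@(5,0) p1@(5,3) p2@ESC p3@ESC -> at (5,3): 1 [p1], cum=2
Step 6: p0@(5,1) p1@ESC p2@ESC p3@ESC -> at (5,3): 0 [-], cum=2
Step 7: p0@ESC p1@ESC p2@ESC p3@ESC -> at (5,3): 0 [-], cum=2
Total visits = 2

Answer: 2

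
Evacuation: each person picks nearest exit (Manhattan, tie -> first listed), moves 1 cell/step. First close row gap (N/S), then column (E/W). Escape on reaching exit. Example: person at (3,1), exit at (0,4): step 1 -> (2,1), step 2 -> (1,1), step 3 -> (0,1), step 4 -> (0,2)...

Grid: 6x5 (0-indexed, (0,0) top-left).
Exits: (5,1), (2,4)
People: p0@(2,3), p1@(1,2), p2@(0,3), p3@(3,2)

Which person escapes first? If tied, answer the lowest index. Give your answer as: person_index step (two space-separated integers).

Step 1: p0:(2,3)->(2,4)->EXIT | p1:(1,2)->(2,2) | p2:(0,3)->(1,3) | p3:(3,2)->(4,2)
Step 2: p0:escaped | p1:(2,2)->(2,3) | p2:(1,3)->(2,3) | p3:(4,2)->(5,2)
Step 3: p0:escaped | p1:(2,3)->(2,4)->EXIT | p2:(2,3)->(2,4)->EXIT | p3:(5,2)->(5,1)->EXIT
Exit steps: [1, 3, 3, 3]
First to escape: p0 at step 1

Answer: 0 1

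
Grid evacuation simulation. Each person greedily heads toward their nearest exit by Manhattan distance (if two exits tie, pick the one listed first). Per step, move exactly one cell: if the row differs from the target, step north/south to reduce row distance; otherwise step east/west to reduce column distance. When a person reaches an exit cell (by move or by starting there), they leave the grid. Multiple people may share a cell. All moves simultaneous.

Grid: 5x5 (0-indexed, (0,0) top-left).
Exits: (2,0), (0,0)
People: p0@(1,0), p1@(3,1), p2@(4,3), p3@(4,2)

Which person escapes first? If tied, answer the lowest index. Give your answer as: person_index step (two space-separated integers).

Answer: 0 1

Derivation:
Step 1: p0:(1,0)->(2,0)->EXIT | p1:(3,1)->(2,1) | p2:(4,3)->(3,3) | p3:(4,2)->(3,2)
Step 2: p0:escaped | p1:(2,1)->(2,0)->EXIT | p2:(3,3)->(2,3) | p3:(3,2)->(2,2)
Step 3: p0:escaped | p1:escaped | p2:(2,3)->(2,2) | p3:(2,2)->(2,1)
Step 4: p0:escaped | p1:escaped | p2:(2,2)->(2,1) | p3:(2,1)->(2,0)->EXIT
Step 5: p0:escaped | p1:escaped | p2:(2,1)->(2,0)->EXIT | p3:escaped
Exit steps: [1, 2, 5, 4]
First to escape: p0 at step 1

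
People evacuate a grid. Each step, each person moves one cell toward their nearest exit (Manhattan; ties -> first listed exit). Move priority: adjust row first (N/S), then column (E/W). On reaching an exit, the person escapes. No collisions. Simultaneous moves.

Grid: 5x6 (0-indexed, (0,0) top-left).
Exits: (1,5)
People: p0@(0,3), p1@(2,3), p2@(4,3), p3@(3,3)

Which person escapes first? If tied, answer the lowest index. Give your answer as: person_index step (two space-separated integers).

Answer: 0 3

Derivation:
Step 1: p0:(0,3)->(1,3) | p1:(2,3)->(1,3) | p2:(4,3)->(3,3) | p3:(3,3)->(2,3)
Step 2: p0:(1,3)->(1,4) | p1:(1,3)->(1,4) | p2:(3,3)->(2,3) | p3:(2,3)->(1,3)
Step 3: p0:(1,4)->(1,5)->EXIT | p1:(1,4)->(1,5)->EXIT | p2:(2,3)->(1,3) | p3:(1,3)->(1,4)
Step 4: p0:escaped | p1:escaped | p2:(1,3)->(1,4) | p3:(1,4)->(1,5)->EXIT
Step 5: p0:escaped | p1:escaped | p2:(1,4)->(1,5)->EXIT | p3:escaped
Exit steps: [3, 3, 5, 4]
First to escape: p0 at step 3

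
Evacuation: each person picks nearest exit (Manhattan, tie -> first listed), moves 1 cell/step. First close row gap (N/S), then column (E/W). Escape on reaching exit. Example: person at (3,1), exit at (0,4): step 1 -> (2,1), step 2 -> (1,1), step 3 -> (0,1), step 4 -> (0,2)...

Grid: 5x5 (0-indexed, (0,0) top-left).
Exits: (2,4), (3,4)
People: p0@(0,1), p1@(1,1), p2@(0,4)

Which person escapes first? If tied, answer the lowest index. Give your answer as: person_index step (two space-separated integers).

Step 1: p0:(0,1)->(1,1) | p1:(1,1)->(2,1) | p2:(0,4)->(1,4)
Step 2: p0:(1,1)->(2,1) | p1:(2,1)->(2,2) | p2:(1,4)->(2,4)->EXIT
Step 3: p0:(2,1)->(2,2) | p1:(2,2)->(2,3) | p2:escaped
Step 4: p0:(2,2)->(2,3) | p1:(2,3)->(2,4)->EXIT | p2:escaped
Step 5: p0:(2,3)->(2,4)->EXIT | p1:escaped | p2:escaped
Exit steps: [5, 4, 2]
First to escape: p2 at step 2

Answer: 2 2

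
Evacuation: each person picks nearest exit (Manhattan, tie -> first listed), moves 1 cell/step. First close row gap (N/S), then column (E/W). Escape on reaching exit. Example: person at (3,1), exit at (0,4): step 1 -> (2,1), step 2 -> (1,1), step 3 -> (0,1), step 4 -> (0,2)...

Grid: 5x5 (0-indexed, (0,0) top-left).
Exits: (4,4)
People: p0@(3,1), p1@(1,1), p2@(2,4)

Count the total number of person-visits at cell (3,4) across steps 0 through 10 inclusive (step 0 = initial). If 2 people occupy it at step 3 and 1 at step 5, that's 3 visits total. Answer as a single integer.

Answer: 1

Derivation:
Step 0: p0@(3,1) p1@(1,1) p2@(2,4) -> at (3,4): 0 [-], cum=0
Step 1: p0@(4,1) p1@(2,1) p2@(3,4) -> at (3,4): 1 [p2], cum=1
Step 2: p0@(4,2) p1@(3,1) p2@ESC -> at (3,4): 0 [-], cum=1
Step 3: p0@(4,3) p1@(4,1) p2@ESC -> at (3,4): 0 [-], cum=1
Step 4: p0@ESC p1@(4,2) p2@ESC -> at (3,4): 0 [-], cum=1
Step 5: p0@ESC p1@(4,3) p2@ESC -> at (3,4): 0 [-], cum=1
Step 6: p0@ESC p1@ESC p2@ESC -> at (3,4): 0 [-], cum=1
Total visits = 1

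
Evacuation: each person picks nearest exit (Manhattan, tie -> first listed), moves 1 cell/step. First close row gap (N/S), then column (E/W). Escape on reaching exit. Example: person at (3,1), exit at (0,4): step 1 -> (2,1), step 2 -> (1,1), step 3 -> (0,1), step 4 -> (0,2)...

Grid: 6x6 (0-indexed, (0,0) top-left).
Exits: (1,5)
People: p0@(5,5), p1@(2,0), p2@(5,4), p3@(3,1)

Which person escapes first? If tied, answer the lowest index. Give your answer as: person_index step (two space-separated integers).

Step 1: p0:(5,5)->(4,5) | p1:(2,0)->(1,0) | p2:(5,4)->(4,4) | p3:(3,1)->(2,1)
Step 2: p0:(4,5)->(3,5) | p1:(1,0)->(1,1) | p2:(4,4)->(3,4) | p3:(2,1)->(1,1)
Step 3: p0:(3,5)->(2,5) | p1:(1,1)->(1,2) | p2:(3,4)->(2,4) | p3:(1,1)->(1,2)
Step 4: p0:(2,5)->(1,5)->EXIT | p1:(1,2)->(1,3) | p2:(2,4)->(1,4) | p3:(1,2)->(1,3)
Step 5: p0:escaped | p1:(1,3)->(1,4) | p2:(1,4)->(1,5)->EXIT | p3:(1,3)->(1,4)
Step 6: p0:escaped | p1:(1,4)->(1,5)->EXIT | p2:escaped | p3:(1,4)->(1,5)->EXIT
Exit steps: [4, 6, 5, 6]
First to escape: p0 at step 4

Answer: 0 4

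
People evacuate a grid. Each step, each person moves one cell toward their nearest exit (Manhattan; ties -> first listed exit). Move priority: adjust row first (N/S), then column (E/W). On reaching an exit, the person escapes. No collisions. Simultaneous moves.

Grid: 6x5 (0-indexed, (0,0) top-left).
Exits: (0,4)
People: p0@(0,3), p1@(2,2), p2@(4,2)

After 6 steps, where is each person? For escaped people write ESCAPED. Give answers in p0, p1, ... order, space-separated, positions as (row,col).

Step 1: p0:(0,3)->(0,4)->EXIT | p1:(2,2)->(1,2) | p2:(4,2)->(3,2)
Step 2: p0:escaped | p1:(1,2)->(0,2) | p2:(3,2)->(2,2)
Step 3: p0:escaped | p1:(0,2)->(0,3) | p2:(2,2)->(1,2)
Step 4: p0:escaped | p1:(0,3)->(0,4)->EXIT | p2:(1,2)->(0,2)
Step 5: p0:escaped | p1:escaped | p2:(0,2)->(0,3)
Step 6: p0:escaped | p1:escaped | p2:(0,3)->(0,4)->EXIT

ESCAPED ESCAPED ESCAPED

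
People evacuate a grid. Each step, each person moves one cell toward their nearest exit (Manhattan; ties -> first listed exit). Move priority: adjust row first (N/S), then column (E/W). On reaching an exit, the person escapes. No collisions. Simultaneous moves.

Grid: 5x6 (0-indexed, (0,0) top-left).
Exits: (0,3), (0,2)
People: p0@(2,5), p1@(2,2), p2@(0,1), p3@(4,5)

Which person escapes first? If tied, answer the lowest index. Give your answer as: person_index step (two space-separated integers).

Step 1: p0:(2,5)->(1,5) | p1:(2,2)->(1,2) | p2:(0,1)->(0,2)->EXIT | p3:(4,5)->(3,5)
Step 2: p0:(1,5)->(0,5) | p1:(1,2)->(0,2)->EXIT | p2:escaped | p3:(3,5)->(2,5)
Step 3: p0:(0,5)->(0,4) | p1:escaped | p2:escaped | p3:(2,5)->(1,5)
Step 4: p0:(0,4)->(0,3)->EXIT | p1:escaped | p2:escaped | p3:(1,5)->(0,5)
Step 5: p0:escaped | p1:escaped | p2:escaped | p3:(0,5)->(0,4)
Step 6: p0:escaped | p1:escaped | p2:escaped | p3:(0,4)->(0,3)->EXIT
Exit steps: [4, 2, 1, 6]
First to escape: p2 at step 1

Answer: 2 1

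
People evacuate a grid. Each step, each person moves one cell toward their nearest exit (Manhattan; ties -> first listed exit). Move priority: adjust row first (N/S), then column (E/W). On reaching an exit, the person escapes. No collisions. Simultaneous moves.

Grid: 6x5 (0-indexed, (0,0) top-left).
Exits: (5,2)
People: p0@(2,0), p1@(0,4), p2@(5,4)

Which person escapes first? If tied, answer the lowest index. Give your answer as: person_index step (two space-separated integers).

Answer: 2 2

Derivation:
Step 1: p0:(2,0)->(3,0) | p1:(0,4)->(1,4) | p2:(5,4)->(5,3)
Step 2: p0:(3,0)->(4,0) | p1:(1,4)->(2,4) | p2:(5,3)->(5,2)->EXIT
Step 3: p0:(4,0)->(5,0) | p1:(2,4)->(3,4) | p2:escaped
Step 4: p0:(5,0)->(5,1) | p1:(3,4)->(4,4) | p2:escaped
Step 5: p0:(5,1)->(5,2)->EXIT | p1:(4,4)->(5,4) | p2:escaped
Step 6: p0:escaped | p1:(5,4)->(5,3) | p2:escaped
Step 7: p0:escaped | p1:(5,3)->(5,2)->EXIT | p2:escaped
Exit steps: [5, 7, 2]
First to escape: p2 at step 2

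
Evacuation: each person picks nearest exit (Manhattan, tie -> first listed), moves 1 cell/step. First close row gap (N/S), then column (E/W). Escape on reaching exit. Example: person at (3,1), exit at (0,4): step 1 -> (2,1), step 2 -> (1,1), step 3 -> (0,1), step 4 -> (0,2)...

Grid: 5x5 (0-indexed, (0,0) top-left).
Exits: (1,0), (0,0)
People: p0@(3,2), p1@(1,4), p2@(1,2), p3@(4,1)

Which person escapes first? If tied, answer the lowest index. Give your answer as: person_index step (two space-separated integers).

Step 1: p0:(3,2)->(2,2) | p1:(1,4)->(1,3) | p2:(1,2)->(1,1) | p3:(4,1)->(3,1)
Step 2: p0:(2,2)->(1,2) | p1:(1,3)->(1,2) | p2:(1,1)->(1,0)->EXIT | p3:(3,1)->(2,1)
Step 3: p0:(1,2)->(1,1) | p1:(1,2)->(1,1) | p2:escaped | p3:(2,1)->(1,1)
Step 4: p0:(1,1)->(1,0)->EXIT | p1:(1,1)->(1,0)->EXIT | p2:escaped | p3:(1,1)->(1,0)->EXIT
Exit steps: [4, 4, 2, 4]
First to escape: p2 at step 2

Answer: 2 2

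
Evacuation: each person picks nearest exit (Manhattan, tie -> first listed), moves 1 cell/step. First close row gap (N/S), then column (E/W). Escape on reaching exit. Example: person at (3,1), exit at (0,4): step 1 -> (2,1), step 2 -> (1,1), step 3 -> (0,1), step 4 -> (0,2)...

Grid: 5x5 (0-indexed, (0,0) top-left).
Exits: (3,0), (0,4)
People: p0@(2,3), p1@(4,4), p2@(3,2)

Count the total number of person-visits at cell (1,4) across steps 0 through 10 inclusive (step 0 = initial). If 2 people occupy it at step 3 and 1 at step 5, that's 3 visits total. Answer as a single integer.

Step 0: p0@(2,3) p1@(4,4) p2@(3,2) -> at (1,4): 0 [-], cum=0
Step 1: p0@(1,3) p1@(3,4) p2@(3,1) -> at (1,4): 0 [-], cum=0
Step 2: p0@(0,3) p1@(2,4) p2@ESC -> at (1,4): 0 [-], cum=0
Step 3: p0@ESC p1@(1,4) p2@ESC -> at (1,4): 1 [p1], cum=1
Step 4: p0@ESC p1@ESC p2@ESC -> at (1,4): 0 [-], cum=1
Total visits = 1

Answer: 1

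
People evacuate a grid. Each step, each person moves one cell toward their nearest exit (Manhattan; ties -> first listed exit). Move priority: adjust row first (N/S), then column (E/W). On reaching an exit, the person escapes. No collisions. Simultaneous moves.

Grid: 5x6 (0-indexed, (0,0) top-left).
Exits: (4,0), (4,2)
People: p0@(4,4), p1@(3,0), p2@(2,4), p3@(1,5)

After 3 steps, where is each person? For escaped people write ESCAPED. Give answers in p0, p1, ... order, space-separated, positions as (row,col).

Step 1: p0:(4,4)->(4,3) | p1:(3,0)->(4,0)->EXIT | p2:(2,4)->(3,4) | p3:(1,5)->(2,5)
Step 2: p0:(4,3)->(4,2)->EXIT | p1:escaped | p2:(3,4)->(4,4) | p3:(2,5)->(3,5)
Step 3: p0:escaped | p1:escaped | p2:(4,4)->(4,3) | p3:(3,5)->(4,5)

ESCAPED ESCAPED (4,3) (4,5)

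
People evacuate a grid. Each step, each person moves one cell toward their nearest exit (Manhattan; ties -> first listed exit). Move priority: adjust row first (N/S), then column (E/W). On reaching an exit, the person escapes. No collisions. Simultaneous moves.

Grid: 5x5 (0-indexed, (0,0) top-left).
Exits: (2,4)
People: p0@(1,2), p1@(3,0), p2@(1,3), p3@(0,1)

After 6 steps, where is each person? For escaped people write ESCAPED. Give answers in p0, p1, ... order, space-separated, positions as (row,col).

Step 1: p0:(1,2)->(2,2) | p1:(3,0)->(2,0) | p2:(1,3)->(2,3) | p3:(0,1)->(1,1)
Step 2: p0:(2,2)->(2,3) | p1:(2,0)->(2,1) | p2:(2,3)->(2,4)->EXIT | p3:(1,1)->(2,1)
Step 3: p0:(2,3)->(2,4)->EXIT | p1:(2,1)->(2,2) | p2:escaped | p3:(2,1)->(2,2)
Step 4: p0:escaped | p1:(2,2)->(2,3) | p2:escaped | p3:(2,2)->(2,3)
Step 5: p0:escaped | p1:(2,3)->(2,4)->EXIT | p2:escaped | p3:(2,3)->(2,4)->EXIT

ESCAPED ESCAPED ESCAPED ESCAPED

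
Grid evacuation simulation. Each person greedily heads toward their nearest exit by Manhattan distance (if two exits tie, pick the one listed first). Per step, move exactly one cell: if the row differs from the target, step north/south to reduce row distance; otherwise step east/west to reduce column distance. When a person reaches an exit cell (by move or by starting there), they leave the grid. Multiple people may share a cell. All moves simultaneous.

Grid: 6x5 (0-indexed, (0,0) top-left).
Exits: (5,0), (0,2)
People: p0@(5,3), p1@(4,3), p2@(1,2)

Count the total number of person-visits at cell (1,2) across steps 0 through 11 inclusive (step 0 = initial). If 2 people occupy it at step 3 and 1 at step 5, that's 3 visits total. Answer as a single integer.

Step 0: p0@(5,3) p1@(4,3) p2@(1,2) -> at (1,2): 1 [p2], cum=1
Step 1: p0@(5,2) p1@(5,3) p2@ESC -> at (1,2): 0 [-], cum=1
Step 2: p0@(5,1) p1@(5,2) p2@ESC -> at (1,2): 0 [-], cum=1
Step 3: p0@ESC p1@(5,1) p2@ESC -> at (1,2): 0 [-], cum=1
Step 4: p0@ESC p1@ESC p2@ESC -> at (1,2): 0 [-], cum=1
Total visits = 1

Answer: 1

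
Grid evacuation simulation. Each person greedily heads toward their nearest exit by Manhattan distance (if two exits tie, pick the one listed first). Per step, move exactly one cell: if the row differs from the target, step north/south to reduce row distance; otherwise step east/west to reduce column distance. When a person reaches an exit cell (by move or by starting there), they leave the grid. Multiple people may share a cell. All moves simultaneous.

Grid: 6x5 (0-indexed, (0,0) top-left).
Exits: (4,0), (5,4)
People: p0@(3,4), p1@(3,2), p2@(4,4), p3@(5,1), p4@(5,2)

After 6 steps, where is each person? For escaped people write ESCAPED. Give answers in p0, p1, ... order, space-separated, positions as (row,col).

Step 1: p0:(3,4)->(4,4) | p1:(3,2)->(4,2) | p2:(4,4)->(5,4)->EXIT | p3:(5,1)->(4,1) | p4:(5,2)->(5,3)
Step 2: p0:(4,4)->(5,4)->EXIT | p1:(4,2)->(4,1) | p2:escaped | p3:(4,1)->(4,0)->EXIT | p4:(5,3)->(5,4)->EXIT
Step 3: p0:escaped | p1:(4,1)->(4,0)->EXIT | p2:escaped | p3:escaped | p4:escaped

ESCAPED ESCAPED ESCAPED ESCAPED ESCAPED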